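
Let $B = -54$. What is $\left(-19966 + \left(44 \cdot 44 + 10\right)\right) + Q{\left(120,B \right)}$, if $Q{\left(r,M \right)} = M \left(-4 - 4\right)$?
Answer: $-17588$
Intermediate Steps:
$Q{\left(r,M \right)} = - 8 M$ ($Q{\left(r,M \right)} = M \left(-8\right) = - 8 M$)
$\left(-19966 + \left(44 \cdot 44 + 10\right)\right) + Q{\left(120,B \right)} = \left(-19966 + \left(44 \cdot 44 + 10\right)\right) - -432 = \left(-19966 + \left(1936 + 10\right)\right) + 432 = \left(-19966 + 1946\right) + 432 = -18020 + 432 = -17588$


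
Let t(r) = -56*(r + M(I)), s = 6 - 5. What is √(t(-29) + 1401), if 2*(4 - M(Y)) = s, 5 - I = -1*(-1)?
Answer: √2829 ≈ 53.188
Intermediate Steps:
I = 4 (I = 5 - (-1)*(-1) = 5 - 1*1 = 5 - 1 = 4)
s = 1
M(Y) = 7/2 (M(Y) = 4 - ½*1 = 4 - ½ = 7/2)
t(r) = -196 - 56*r (t(r) = -56*(r + 7/2) = -56*(7/2 + r) = -196 - 56*r)
√(t(-29) + 1401) = √((-196 - 56*(-29)) + 1401) = √((-196 + 1624) + 1401) = √(1428 + 1401) = √2829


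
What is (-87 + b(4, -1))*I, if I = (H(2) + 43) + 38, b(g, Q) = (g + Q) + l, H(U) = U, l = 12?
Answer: -5976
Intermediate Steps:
b(g, Q) = 12 + Q + g (b(g, Q) = (g + Q) + 12 = (Q + g) + 12 = 12 + Q + g)
I = 83 (I = (2 + 43) + 38 = 45 + 38 = 83)
(-87 + b(4, -1))*I = (-87 + (12 - 1 + 4))*83 = (-87 + 15)*83 = -72*83 = -5976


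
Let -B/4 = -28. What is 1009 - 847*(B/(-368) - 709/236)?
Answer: 20688125/5428 ≈ 3811.4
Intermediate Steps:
B = 112 (B = -4*(-28) = 112)
1009 - 847*(B/(-368) - 709/236) = 1009 - 847*(112/(-368) - 709/236) = 1009 - 847*(112*(-1/368) - 709*1/236) = 1009 - 847*(-7/23 - 709/236) = 1009 - 847*(-17959/5428) = 1009 + 15211273/5428 = 20688125/5428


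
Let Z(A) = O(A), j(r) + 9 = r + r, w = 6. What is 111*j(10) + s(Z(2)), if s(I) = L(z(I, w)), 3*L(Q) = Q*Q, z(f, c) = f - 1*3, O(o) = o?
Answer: 3664/3 ≈ 1221.3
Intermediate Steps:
j(r) = -9 + 2*r (j(r) = -9 + (r + r) = -9 + 2*r)
z(f, c) = -3 + f (z(f, c) = f - 3 = -3 + f)
Z(A) = A
L(Q) = Q²/3 (L(Q) = (Q*Q)/3 = Q²/3)
s(I) = (-3 + I)²/3
111*j(10) + s(Z(2)) = 111*(-9 + 2*10) + (-3 + 2)²/3 = 111*(-9 + 20) + (⅓)*(-1)² = 111*11 + (⅓)*1 = 1221 + ⅓ = 3664/3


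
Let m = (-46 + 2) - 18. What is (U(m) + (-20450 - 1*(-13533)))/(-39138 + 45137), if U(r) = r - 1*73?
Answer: -7052/5999 ≈ -1.1755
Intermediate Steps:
m = -62 (m = -44 - 18 = -62)
U(r) = -73 + r (U(r) = r - 73 = -73 + r)
(U(m) + (-20450 - 1*(-13533)))/(-39138 + 45137) = ((-73 - 62) + (-20450 - 1*(-13533)))/(-39138 + 45137) = (-135 + (-20450 + 13533))/5999 = (-135 - 6917)*(1/5999) = -7052*1/5999 = -7052/5999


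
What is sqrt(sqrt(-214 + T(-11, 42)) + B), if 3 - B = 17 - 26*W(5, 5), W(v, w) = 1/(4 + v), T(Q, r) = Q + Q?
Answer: sqrt(-100 + 18*I*sqrt(59))/3 ≈ 1.9809 + 3.8775*I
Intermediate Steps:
T(Q, r) = 2*Q
B = -100/9 (B = 3 - (17 - 26/(4 + 5)) = 3 - (17 - 26/9) = 3 - 1*127/9 = 3 - 127/9 = -100/9 ≈ -11.111)
sqrt(sqrt(-214 + T(-11, 42)) + B) = sqrt(sqrt(-214 + 2*(-11)) - 100/9) = sqrt(sqrt(-214 - 22) - 100/9) = sqrt(sqrt(-236) - 100/9) = sqrt(2*I*sqrt(59) - 100/9) = sqrt(-100/9 + 2*I*sqrt(59))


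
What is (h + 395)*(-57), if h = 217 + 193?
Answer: -45885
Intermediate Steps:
h = 410
(h + 395)*(-57) = (410 + 395)*(-57) = 805*(-57) = -45885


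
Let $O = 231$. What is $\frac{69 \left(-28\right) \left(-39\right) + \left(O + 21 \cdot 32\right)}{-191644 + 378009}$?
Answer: $\frac{76251}{186365} \approx 0.40915$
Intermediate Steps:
$\frac{69 \left(-28\right) \left(-39\right) + \left(O + 21 \cdot 32\right)}{-191644 + 378009} = \frac{69 \left(-28\right) \left(-39\right) + \left(231 + 21 \cdot 32\right)}{-191644 + 378009} = \frac{\left(-1932\right) \left(-39\right) + \left(231 + 672\right)}{186365} = \left(75348 + 903\right) \frac{1}{186365} = 76251 \cdot \frac{1}{186365} = \frac{76251}{186365}$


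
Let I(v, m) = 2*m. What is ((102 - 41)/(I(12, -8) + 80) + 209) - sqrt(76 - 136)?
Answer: 13437/64 - 2*I*sqrt(15) ≈ 209.95 - 7.746*I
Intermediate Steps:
((102 - 41)/(I(12, -8) + 80) + 209) - sqrt(76 - 136) = ((102 - 41)/(2*(-8) + 80) + 209) - sqrt(76 - 136) = (61/(-16 + 80) + 209) - sqrt(-60) = (61/64 + 209) - 2*I*sqrt(15) = 13437/64 - 2*I*sqrt(15)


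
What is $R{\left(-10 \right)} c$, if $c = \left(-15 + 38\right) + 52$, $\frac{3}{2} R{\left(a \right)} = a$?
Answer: $-500$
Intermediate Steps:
$R{\left(a \right)} = \frac{2 a}{3}$
$c = 75$ ($c = 23 + 52 = 75$)
$R{\left(-10 \right)} c = \frac{2}{3} \left(-10\right) 75 = \left(- \frac{20}{3}\right) 75 = -500$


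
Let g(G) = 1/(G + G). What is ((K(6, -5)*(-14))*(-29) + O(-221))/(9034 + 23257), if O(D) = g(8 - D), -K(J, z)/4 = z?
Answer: 3718961/14789278 ≈ 0.25146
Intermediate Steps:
K(J, z) = -4*z
g(G) = 1/(2*G)
O(D) = 1/(2*(8 - D))
((K(6, -5)*(-14))*(-29) + O(-221))/(9034 + 23257) = ((-4*(-5)*(-14))*(-29) - 1/(-16 + 2*(-221)))/(9034 + 23257) = ((20*(-14))*(-29) - 1/(-16 - 442))/32291 = (-280*(-29) - 1/(-458))*(1/32291) = (8120 - 1*(-1/458))*(1/32291) = (8120 + 1/458)*(1/32291) = (3718961/458)*(1/32291) = 3718961/14789278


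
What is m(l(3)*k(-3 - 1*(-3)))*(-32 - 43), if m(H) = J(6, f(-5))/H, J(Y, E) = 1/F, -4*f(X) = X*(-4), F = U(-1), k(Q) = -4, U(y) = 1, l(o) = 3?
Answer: 25/4 ≈ 6.2500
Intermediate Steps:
F = 1
f(X) = X (f(X) = -X*(-4)/4 = -(-1)*X = X)
J(Y, E) = 1 (J(Y, E) = 1/1 = 1)
m(H) = 1/H
m(l(3)*k(-3 - 1*(-3)))*(-32 - 43) = (-32 - 43)/((3*(-4))) = -75/(-12) = -1/12*(-75) = 25/4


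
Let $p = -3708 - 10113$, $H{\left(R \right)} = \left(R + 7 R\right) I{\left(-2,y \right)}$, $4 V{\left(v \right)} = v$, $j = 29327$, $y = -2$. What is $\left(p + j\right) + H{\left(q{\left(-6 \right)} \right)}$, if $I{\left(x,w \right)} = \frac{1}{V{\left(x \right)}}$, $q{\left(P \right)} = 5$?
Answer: $15426$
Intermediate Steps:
$V{\left(v \right)} = \frac{v}{4}$
$I{\left(x,w \right)} = \frac{4}{x}$ ($I{\left(x,w \right)} = \frac{1}{\frac{1}{4} x} = \frac{4}{x}$)
$H{\left(R \right)} = - 16 R$ ($H{\left(R \right)} = \left(R + 7 R\right) \frac{4}{-2} = 8 R 4 \left(- \frac{1}{2}\right) = 8 R \left(-2\right) = - 16 R$)
$p = -13821$
$\left(p + j\right) + H{\left(q{\left(-6 \right)} \right)} = \left(-13821 + 29327\right) - 80 = 15506 - 80 = 15426$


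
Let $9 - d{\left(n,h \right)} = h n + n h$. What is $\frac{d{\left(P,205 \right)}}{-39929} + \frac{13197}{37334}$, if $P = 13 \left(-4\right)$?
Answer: $- \frac{269353873}{1490709286} \approx -0.18069$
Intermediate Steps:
$P = -52$
$d{\left(n,h \right)} = 9 - 2 h n$ ($d{\left(n,h \right)} = 9 - \left(h n + n h\right) = 9 - \left(h n + h n\right) = 9 - 2 h n$)
$\frac{d{\left(P,205 \right)}}{-39929} + \frac{13197}{37334} = \frac{9 - 410 \left(-52\right)}{-39929} + \frac{13197}{37334} = \left(9 + 21320\right) \left(- \frac{1}{39929}\right) + 13197 \cdot \frac{1}{37334} = 21329 \left(- \frac{1}{39929}\right) + \frac{13197}{37334} = - \frac{21329}{39929} + \frac{13197}{37334} = - \frac{269353873}{1490709286}$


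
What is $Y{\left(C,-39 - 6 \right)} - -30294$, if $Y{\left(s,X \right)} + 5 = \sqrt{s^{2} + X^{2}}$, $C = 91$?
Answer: $30289 + \sqrt{10306} \approx 30391.0$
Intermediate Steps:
$Y{\left(s,X \right)} = -5 + \sqrt{X^{2} + s^{2}}$ ($Y{\left(s,X \right)} = -5 + \sqrt{s^{2} + X^{2}} = -5 + \sqrt{X^{2} + s^{2}}$)
$Y{\left(C,-39 - 6 \right)} - -30294 = \left(-5 + \sqrt{\left(-39 - 6\right)^{2} + 91^{2}}\right) - -30294 = \left(-5 + \sqrt{\left(-39 - 6\right)^{2} + 8281}\right) + 30294 = \left(-5 + \sqrt{\left(-45\right)^{2} + 8281}\right) + 30294 = \left(-5 + \sqrt{2025 + 8281}\right) + 30294 = \left(-5 + \sqrt{10306}\right) + 30294 = 30289 + \sqrt{10306}$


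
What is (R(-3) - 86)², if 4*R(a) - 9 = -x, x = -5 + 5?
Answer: 112225/16 ≈ 7014.1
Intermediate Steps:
x = 0
R(a) = 9/4 (R(a) = 9/4 + (-1*0)/4 = 9/4 + (¼)*0 = 9/4 + 0 = 9/4)
(R(-3) - 86)² = (9/4 - 86)² = (-335/4)² = 112225/16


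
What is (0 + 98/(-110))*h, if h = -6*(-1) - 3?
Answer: -147/55 ≈ -2.6727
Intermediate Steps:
h = 3 (h = 6 - 3 = 3)
(0 + 98/(-110))*h = (0 + 98/(-110))*3 = (0 + 98*(-1/110))*3 = (0 - 49/55)*3 = -49/55*3 = -147/55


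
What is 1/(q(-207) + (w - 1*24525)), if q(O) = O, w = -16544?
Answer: -1/41276 ≈ -2.4227e-5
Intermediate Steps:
1/(q(-207) + (w - 1*24525)) = 1/(-207 + (-16544 - 1*24525)) = 1/(-207 + (-16544 - 24525)) = 1/(-207 - 41069) = 1/(-41276) = -1/41276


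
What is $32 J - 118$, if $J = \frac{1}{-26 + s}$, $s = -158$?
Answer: $- \frac{2718}{23} \approx -118.17$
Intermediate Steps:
$J = - \frac{1}{184}$ ($J = \frac{1}{-26 - 158} = \frac{1}{-184} = - \frac{1}{184} \approx -0.0054348$)
$32 J - 118 = 32 \left(- \frac{1}{184}\right) - 118 = - \frac{4}{23} - 118 = - \frac{2718}{23}$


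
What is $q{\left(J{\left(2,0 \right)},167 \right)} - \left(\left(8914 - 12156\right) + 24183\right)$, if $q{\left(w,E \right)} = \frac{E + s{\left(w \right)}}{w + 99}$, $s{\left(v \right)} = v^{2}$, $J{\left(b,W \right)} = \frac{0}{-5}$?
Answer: $- \frac{2072992}{99} \approx -20939.0$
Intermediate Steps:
$J{\left(b,W \right)} = 0$ ($J{\left(b,W \right)} = 0 \left(- \frac{1}{5}\right) = 0$)
$q{\left(w,E \right)} = \frac{E + w^{2}}{99 + w}$ ($q{\left(w,E \right)} = \frac{E + w^{2}}{w + 99} = \frac{E + w^{2}}{99 + w}$)
$q{\left(J{\left(2,0 \right)},167 \right)} - \left(\left(8914 - 12156\right) + 24183\right) = \frac{167 + 0^{2}}{99 + 0} - \left(\left(8914 - 12156\right) + 24183\right) = \frac{167 + 0}{99} - \left(\left(8914 - 12156\right) + 24183\right) = \frac{1}{99} \cdot 167 - \left(-3242 + 24183\right) = \frac{167}{99} - 20941 = - \frac{2072992}{99}$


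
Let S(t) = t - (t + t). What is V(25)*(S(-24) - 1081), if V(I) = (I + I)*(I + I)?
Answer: -2642500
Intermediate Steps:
S(t) = -t (S(t) = t - 2*t = -t)
V(I) = 4*I² (V(I) = (2*I)*(2*I) = 4*I²)
V(25)*(S(-24) - 1081) = (4*25²)*(-1*(-24) - 1081) = (4*625)*(24 - 1081) = 2500*(-1057) = -2642500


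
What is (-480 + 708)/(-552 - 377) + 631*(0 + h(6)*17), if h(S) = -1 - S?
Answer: -69757909/929 ≈ -75089.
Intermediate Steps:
(-480 + 708)/(-552 - 377) + 631*(0 + h(6)*17) = (-480 + 708)/(-552 - 377) + 631*(0 + (-1 - 1*6)*17) = 228/(-929) + 631*(0 + (-1 - 6)*17) = 228*(-1/929) + 631*(0 - 7*17) = -228/929 + 631*(0 - 119) = -228/929 + 631*(-119) = -228/929 - 75089 = -69757909/929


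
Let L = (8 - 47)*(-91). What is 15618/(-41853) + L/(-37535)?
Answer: -244919309/523650785 ≈ -0.46771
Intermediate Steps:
L = 3549 (L = -39*(-91) = 3549)
15618/(-41853) + L/(-37535) = 15618/(-41853) + 3549/(-37535) = 15618*(-1/41853) + 3549*(-1/37535) = -5206/13951 - 3549/37535 = -244919309/523650785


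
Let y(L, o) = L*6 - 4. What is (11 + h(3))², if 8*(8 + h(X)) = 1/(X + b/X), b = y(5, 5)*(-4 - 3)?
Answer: 17214201/1915456 ≈ 8.9870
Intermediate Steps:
y(L, o) = -4 + 6*L (y(L, o) = 6*L - 4 = -4 + 6*L)
b = -182 (b = (-4 + 6*5)*(-4 - 3) = (-4 + 30)*(-7) = 26*(-7) = -182)
h(X) = -8 + 1/(8*(X - 182/X))
(11 + h(3))² = (11 + (11648 + 3 - 64*3²)/(8*(-182 + 3²)))² = (11 + (11648 + 3 - 64*9)/(8*(-182 + 9)))² = (11 + (⅛)*(11648 + 3 - 576)/(-173))² = (11 + (⅛)*(-1/173)*11075)² = (11 - 11075/1384)² = (4149/1384)² = 17214201/1915456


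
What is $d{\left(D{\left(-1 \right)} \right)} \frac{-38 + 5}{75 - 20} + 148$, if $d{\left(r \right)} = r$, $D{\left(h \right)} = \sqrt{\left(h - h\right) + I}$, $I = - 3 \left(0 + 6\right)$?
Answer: $148 - \frac{9 i \sqrt{2}}{5} \approx 148.0 - 2.5456 i$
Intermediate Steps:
$I = -18$ ($I = \left(-3\right) 6 = -18$)
$D{\left(h \right)} = 3 i \sqrt{2}$ ($D{\left(h \right)} = \sqrt{\left(h - h\right) - 18} = \sqrt{0 - 18} = \sqrt{-18} = 3 i \sqrt{2}$)
$d{\left(D{\left(-1 \right)} \right)} \frac{-38 + 5}{75 - 20} + 148 = 3 i \sqrt{2} \frac{-38 + 5}{75 - 20} + 148 = 3 i \sqrt{2} \left(- \frac{33}{55}\right) + 148 = 3 i \sqrt{2} \left(\left(-33\right) \frac{1}{55}\right) + 148 = 3 i \sqrt{2} \left(- \frac{3}{5}\right) + 148 = - \frac{9 i \sqrt{2}}{5} + 148 = 148 - \frac{9 i \sqrt{2}}{5}$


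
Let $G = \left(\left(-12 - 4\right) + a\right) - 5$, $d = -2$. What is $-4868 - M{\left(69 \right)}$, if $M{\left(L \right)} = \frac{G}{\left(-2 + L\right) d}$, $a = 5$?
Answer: $- \frac{326164}{67} \approx -4868.1$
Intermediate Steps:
$G = -16$ ($G = \left(\left(-12 - 4\right) + 5\right) - 5 = \left(-16 + 5\right) - 5 = -11 - 5 = -16$)
$M{\left(L \right)} = - \frac{16}{4 - 2 L}$ ($M{\left(L \right)} = - \frac{16}{\left(-2 + L\right) \left(-2\right)} = - \frac{16}{4 - 2 L}$)
$-4868 - M{\left(69 \right)} = -4868 - \frac{8}{-2 + 69} = -4868 - \frac{8}{67} = - \frac{326164}{67}$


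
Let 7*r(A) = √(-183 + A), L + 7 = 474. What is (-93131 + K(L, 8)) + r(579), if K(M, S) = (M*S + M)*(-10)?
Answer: -135161 + 6*√11/7 ≈ -1.3516e+5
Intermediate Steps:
L = 467 (L = -7 + 474 = 467)
K(M, S) = -10*M - 10*M*S (K(M, S) = (M + M*S)*(-10) = -10*M - 10*M*S)
r(A) = √(-183 + A)/7
(-93131 + K(L, 8)) + r(579) = (-93131 - 10*467*(1 + 8)) + √(-183 + 579)/7 = (-93131 - 10*467*9) + √396/7 = (-93131 - 42030) + (6*√11)/7 = -135161 + 6*√11/7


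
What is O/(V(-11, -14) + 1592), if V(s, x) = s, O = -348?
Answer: -116/527 ≈ -0.22011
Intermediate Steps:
O/(V(-11, -14) + 1592) = -348/(-11 + 1592) = -348/1581 = (1/1581)*(-348) = -116/527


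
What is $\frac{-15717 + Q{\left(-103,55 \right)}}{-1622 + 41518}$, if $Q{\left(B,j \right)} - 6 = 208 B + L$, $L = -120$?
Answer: $- \frac{37255}{39896} \approx -0.9338$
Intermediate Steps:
$Q{\left(B,j \right)} = -114 + 208 B$ ($Q{\left(B,j \right)} = 6 + \left(208 B - 120\right) = 6 + \left(-120 + 208 B\right) = -114 + 208 B$)
$\frac{-15717 + Q{\left(-103,55 \right)}}{-1622 + 41518} = \frac{-15717 + \left(-114 + 208 \left(-103\right)\right)}{-1622 + 41518} = \frac{-15717 - 21538}{39896} = \left(-15717 - 21538\right) \frac{1}{39896} = \left(-37255\right) \frac{1}{39896} = - \frac{37255}{39896}$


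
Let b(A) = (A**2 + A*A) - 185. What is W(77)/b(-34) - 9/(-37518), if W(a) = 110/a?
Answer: 169727/186201834 ≈ 0.00091152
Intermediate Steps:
b(A) = -185 + 2*A**2 (b(A) = (A**2 + A**2) - 185 = 2*A**2 - 185 = -185 + 2*A**2)
W(77)/b(-34) - 9/(-37518) = (110/77)/(-185 + 2*(-34)**2) - 9/(-37518) = (110*(1/77))/(-185 + 2*1156) - 9*(-1/37518) = 10/(7*(-185 + 2312)) + 3/12506 = (10/7)/2127 + 3/12506 = (10/7)*(1/2127) + 3/12506 = 10/14889 + 3/12506 = 169727/186201834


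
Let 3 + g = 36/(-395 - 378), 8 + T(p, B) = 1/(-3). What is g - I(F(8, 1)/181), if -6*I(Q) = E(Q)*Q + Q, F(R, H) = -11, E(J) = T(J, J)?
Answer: -3742762/1259217 ≈ -2.9723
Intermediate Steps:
T(p, B) = -25/3 (T(p, B) = -8 + 1/(-3) = -8 - ⅓ = -25/3)
E(J) = -25/3
I(Q) = 11*Q/9 (I(Q) = -(-25*Q/3 + Q)/6 = -(-11)*Q/9 = 11*Q/9)
g = -2355/773 (g = -3 + 36/(-395 - 378) = -3 + 36/(-773) = -3 + 36*(-1/773) = -3 - 36/773 = -2355/773 ≈ -3.0466)
g - I(F(8, 1)/181) = -2355/773 - 11*(-11/181)/9 = -2355/773 - 11*(-11*1/181)/9 = -2355/773 - 11*(-11)/(9*181) = -2355/773 - 1*(-121/1629) = -2355/773 + 121/1629 = -3742762/1259217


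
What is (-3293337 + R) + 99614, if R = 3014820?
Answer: -178903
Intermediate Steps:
(-3293337 + R) + 99614 = (-3293337 + 3014820) + 99614 = -278517 + 99614 = -178903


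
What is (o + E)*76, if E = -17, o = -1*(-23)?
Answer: 456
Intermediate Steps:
o = 23
(o + E)*76 = (23 - 17)*76 = 6*76 = 456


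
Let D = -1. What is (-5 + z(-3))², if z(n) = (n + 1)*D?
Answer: 9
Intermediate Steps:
z(n) = -1 - n (z(n) = (n + 1)*(-1) = (1 + n)*(-1) = -1 - n)
(-5 + z(-3))² = (-5 + (-1 - 1*(-3)))² = (-5 + (-1 + 3))² = (-5 + 2)² = (-3)² = 9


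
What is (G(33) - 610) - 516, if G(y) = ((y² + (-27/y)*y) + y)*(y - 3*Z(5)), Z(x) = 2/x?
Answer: 33695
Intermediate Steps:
G(y) = (-6/5 + y)*(-27 + y + y²) (G(y) = ((y² + (-27/y)*y) + y)*(y - 6/5) = ((y² - 27) + y)*(y - 6/5) = ((-27 + y²) + y)*(y - 3*⅖) = (-27 + y + y²)*(y - 6/5) = (-27 + y + y²)*(-6/5 + y) = (-6/5 + y)*(-27 + y + y²))
(G(33) - 610) - 516 = ((162/5 + 33³ - 141/5*33 - ⅕*33²) - 610) - 516 = ((162/5 + 35937 - 4653/5 - ⅕*1089) - 610) - 516 = ((162/5 + 35937 - 4653/5 - 1089/5) - 610) - 516 = (34821 - 610) - 516 = 34211 - 516 = 33695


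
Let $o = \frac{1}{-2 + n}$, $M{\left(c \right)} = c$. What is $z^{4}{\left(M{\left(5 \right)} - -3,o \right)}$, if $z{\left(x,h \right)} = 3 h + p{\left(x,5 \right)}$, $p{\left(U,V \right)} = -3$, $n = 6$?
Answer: $\frac{6561}{256} \approx 25.629$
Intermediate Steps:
$o = \frac{1}{4}$ ($o = \frac{1}{-2 + 6} = \frac{1}{4} \approx 0.25$)
$z{\left(x,h \right)} = -3 + 3 h$ ($z{\left(x,h \right)} = 3 h - 3 = -3 + 3 h$)
$z^{4}{\left(M{\left(5 \right)} - -3,o \right)} = \left(-3 + 3 \cdot \frac{1}{4}\right)^{4} = \left(-3 + \frac{3}{4}\right)^{4} = \left(- \frac{9}{4}\right)^{4} = \frac{6561}{256}$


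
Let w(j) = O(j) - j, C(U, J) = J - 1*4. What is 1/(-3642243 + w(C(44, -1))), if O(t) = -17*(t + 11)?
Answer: -1/3642340 ≈ -2.7455e-7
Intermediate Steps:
C(U, J) = -4 + J (C(U, J) = J - 4 = -4 + J)
O(t) = -187 - 17*t (O(t) = -17*(11 + t) = -187 - 17*t)
w(j) = -187 - 18*j (w(j) = (-187 - 17*j) - j = -187 - 18*j)
1/(-3642243 + w(C(44, -1))) = 1/(-3642243 + (-187 - 18*(-4 - 1))) = 1/(-3642243 + (-187 - 18*(-5))) = 1/(-3642243 + (-187 + 90)) = 1/(-3642243 - 97) = 1/(-3642340) = -1/3642340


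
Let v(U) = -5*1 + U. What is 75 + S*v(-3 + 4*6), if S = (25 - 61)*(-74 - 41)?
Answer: 66315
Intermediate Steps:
S = 4140 (S = -36*(-115) = 4140)
v(U) = -5 + U
75 + S*v(-3 + 4*6) = 75 + 4140*(-5 + (-3 + 4*6)) = 75 + 4140*(-5 + (-3 + 24)) = 75 + 4140*(-5 + 21) = 75 + 4140*16 = 75 + 66240 = 66315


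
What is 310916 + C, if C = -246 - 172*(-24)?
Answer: 314798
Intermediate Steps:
C = 3882 (C = -246 + 4128 = 3882)
310916 + C = 310916 + 3882 = 314798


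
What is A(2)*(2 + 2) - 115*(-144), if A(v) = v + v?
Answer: 16576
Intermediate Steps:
A(v) = 2*v
A(2)*(2 + 2) - 115*(-144) = (2*2)*(2 + 2) - 115*(-144) = 4*4 + 16560 = 16 + 16560 = 16576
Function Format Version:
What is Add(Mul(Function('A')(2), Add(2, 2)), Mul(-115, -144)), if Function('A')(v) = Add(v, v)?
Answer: 16576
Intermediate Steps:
Function('A')(v) = Mul(2, v)
Add(Mul(Function('A')(2), Add(2, 2)), Mul(-115, -144)) = Add(Mul(Mul(2, 2), Add(2, 2)), Mul(-115, -144)) = Add(Mul(4, 4), 16560) = Add(16, 16560) = 16576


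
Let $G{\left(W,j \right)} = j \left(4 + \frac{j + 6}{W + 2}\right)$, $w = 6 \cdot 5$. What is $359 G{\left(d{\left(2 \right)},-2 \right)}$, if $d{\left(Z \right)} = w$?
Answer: $- \frac{11847}{4} \approx -2961.8$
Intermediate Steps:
$w = 30$
$d{\left(Z \right)} = 30$
$G{\left(W,j \right)} = j \left(4 + \frac{6 + j}{2 + W}\right)$
$359 G{\left(d{\left(2 \right)},-2 \right)} = 359 \left(- \frac{2 \left(14 - 2 + 4 \cdot 30\right)}{2 + 30}\right) = 359 \left(- \frac{2 \left(14 - 2 + 120\right)}{32}\right) = 359 \left(\left(-2\right) \frac{1}{32} \cdot 132\right) = 359 \left(- \frac{33}{4}\right) = - \frac{11847}{4}$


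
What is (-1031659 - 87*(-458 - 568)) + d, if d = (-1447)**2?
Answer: 1151412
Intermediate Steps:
d = 2093809
(-1031659 - 87*(-458 - 568)) + d = (-1031659 - 87*(-458 - 568)) + 2093809 = (-1031659 - 87*(-1026)) + 2093809 = (-1031659 + 89262) + 2093809 = -942397 + 2093809 = 1151412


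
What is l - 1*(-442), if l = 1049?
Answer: 1491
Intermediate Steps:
l - 1*(-442) = 1049 - 1*(-442) = 1049 + 442 = 1491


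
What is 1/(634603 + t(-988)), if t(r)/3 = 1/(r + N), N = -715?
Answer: 1703/1080728906 ≈ 1.5758e-6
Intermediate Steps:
t(r) = 3/(-715 + r) (t(r) = 3/(r - 715) = 3/(-715 + r))
1/(634603 + t(-988)) = 1/(634603 + 3/(-715 - 988)) = 1/(634603 + 3/(-1703)) = 1/(634603 + 3*(-1/1703)) = 1/(634603 - 3/1703) = 1/(1080728906/1703) = 1703/1080728906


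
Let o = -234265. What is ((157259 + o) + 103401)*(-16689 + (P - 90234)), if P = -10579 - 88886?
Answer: -5447611260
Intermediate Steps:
P = -99465
((157259 + o) + 103401)*(-16689 + (P - 90234)) = ((157259 - 234265) + 103401)*(-16689 + (-99465 - 90234)) = (-77006 + 103401)*(-16689 - 189699) = 26395*(-206388) = -5447611260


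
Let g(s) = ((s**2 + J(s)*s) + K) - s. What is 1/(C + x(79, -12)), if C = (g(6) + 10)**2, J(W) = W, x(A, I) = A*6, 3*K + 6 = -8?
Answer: 9/50062 ≈ 0.00017978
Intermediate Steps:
K = -14/3 (K = -2 + (1/3)*(-8) = -2 - 8/3 = -14/3 ≈ -4.6667)
x(A, I) = 6*A
g(s) = -14/3 - s + 2*s**2 (g(s) = ((s**2 + s*s) - 14/3) - s = ((s**2 + s**2) - 14/3) - s = (2*s**2 - 14/3) - s = (-14/3 + 2*s**2) - s = -14/3 - s + 2*s**2)
C = 45796/9 (C = ((-14/3 - 1*6 + 2*6**2) + 10)**2 = ((-14/3 - 6 + 2*36) + 10)**2 = ((-14/3 - 6 + 72) + 10)**2 = (184/3 + 10)**2 = (214/3)**2 = 45796/9 ≈ 5088.4)
1/(C + x(79, -12)) = 1/(45796/9 + 6*79) = 1/(45796/9 + 474) = 1/(50062/9) = 9/50062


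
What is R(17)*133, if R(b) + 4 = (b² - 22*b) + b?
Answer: -9576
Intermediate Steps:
R(b) = -4 + b² - 21*b (R(b) = -4 + ((b² - 22*b) + b) = -4 + (b² - 21*b) = -4 + b² - 21*b)
R(17)*133 = (-4 + 17² - 21*17)*133 = (-4 + 289 - 357)*133 = -72*133 = -9576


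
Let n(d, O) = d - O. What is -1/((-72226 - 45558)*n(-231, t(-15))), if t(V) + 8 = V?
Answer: -1/24499072 ≈ -4.0818e-8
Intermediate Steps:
t(V) = -8 + V
-1/((-72226 - 45558)*n(-231, t(-15))) = -1/((-72226 - 45558)*(-231 - (-8 - 15))) = -1/((-117784)*(-231 - 1*(-23))) = -(-1)/(117784*(-231 + 23)) = -(-1)/(117784*(-208)) = -(-1)*(-1)/(117784*208) = -1*1/24499072 = -1/24499072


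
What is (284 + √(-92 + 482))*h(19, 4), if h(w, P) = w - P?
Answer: 4260 + 15*√390 ≈ 4556.2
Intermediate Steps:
(284 + √(-92 + 482))*h(19, 4) = (284 + √(-92 + 482))*(19 - 1*4) = (284 + √390)*(19 - 4) = (284 + √390)*15 = 4260 + 15*√390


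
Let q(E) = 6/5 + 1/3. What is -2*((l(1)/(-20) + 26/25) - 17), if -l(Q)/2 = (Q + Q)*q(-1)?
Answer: 2348/75 ≈ 31.307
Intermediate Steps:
q(E) = 23/15 (q(E) = 6*(1/5) + 1*(1/3) = 6/5 + 1/3 = 23/15)
l(Q) = -92*Q/15 (l(Q) = -2*(Q + Q)*23/15 = -2*2*Q*23/15 = -92*Q/15)
-2*((l(1)/(-20) + 26/25) - 17) = -2*((-92/15*1/(-20) + 26/25) - 17) = -2*((-92/15*(-1/20) + 26*(1/25)) - 17) = -2*((23/75 + 26/25) - 17) = -2*(101/75 - 17) = -2*(-1174/75) = 2348/75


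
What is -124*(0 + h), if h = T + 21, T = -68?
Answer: 5828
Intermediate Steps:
h = -47 (h = -68 + 21 = -47)
-124*(0 + h) = -124*(0 - 47) = -124*(-47) = 5828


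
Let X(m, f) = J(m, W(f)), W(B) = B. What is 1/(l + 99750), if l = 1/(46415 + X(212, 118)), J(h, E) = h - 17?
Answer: 46610/4649347501 ≈ 1.0025e-5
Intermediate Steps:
J(h, E) = -17 + h
X(m, f) = -17 + m
l = 1/46610 (l = 1/(46415 + (-17 + 212)) = 1/(46415 + 195) = 1/46610 ≈ 2.1455e-5)
1/(l + 99750) = 1/(1/46610 + 99750) = 1/(4649347501/46610) = 46610/4649347501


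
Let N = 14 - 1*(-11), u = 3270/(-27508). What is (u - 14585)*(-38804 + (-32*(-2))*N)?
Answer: 3731630492450/6877 ≈ 5.4262e+8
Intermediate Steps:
u = -1635/13754 (u = 3270*(-1/27508) = -1635/13754 ≈ -0.11887)
N = 25 (N = 14 + 11 = 25)
(u - 14585)*(-38804 + (-32*(-2))*N) = (-1635/13754 - 14585)*(-38804 - 32*(-2)*25) = -200603725*(-38804 + 64*25)/13754 = -200603725*(-38804 + 1600)/13754 = -200603725/13754*(-37204) = 3731630492450/6877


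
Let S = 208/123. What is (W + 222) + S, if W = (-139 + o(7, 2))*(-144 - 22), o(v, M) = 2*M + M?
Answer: 2743108/123 ≈ 22302.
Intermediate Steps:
o(v, M) = 3*M
W = 22078 (W = (-139 + 3*2)*(-144 - 22) = (-139 + 6)*(-166) = -133*(-166) = 22078)
S = 208/123 (S = 208*(1/123) = 208/123 ≈ 1.6911)
(W + 222) + S = (22078 + 222) + 208/123 = 22300 + 208/123 = 2743108/123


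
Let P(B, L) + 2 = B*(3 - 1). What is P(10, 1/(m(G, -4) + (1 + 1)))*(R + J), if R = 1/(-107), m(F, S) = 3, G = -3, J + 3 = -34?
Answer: -71280/107 ≈ -666.17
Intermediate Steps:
J = -37 (J = -3 - 34 = -37)
P(B, L) = -2 + 2*B (P(B, L) = -2 + B*(3 - 1) = -2 + B*2 = -2 + 2*B)
R = -1/107 ≈ -0.0093458
P(10, 1/(m(G, -4) + (1 + 1)))*(R + J) = (-2 + 2*10)*(-1/107 - 37) = (-2 + 20)*(-3960/107) = 18*(-3960/107) = -71280/107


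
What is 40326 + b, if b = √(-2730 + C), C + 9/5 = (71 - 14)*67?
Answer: 40326 + 6*√755/5 ≈ 40359.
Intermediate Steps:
C = 19086/5 (C = -9/5 + (71 - 14)*67 = -9/5 + 57*67 = -9/5 + 3819 = 19086/5 ≈ 3817.2)
b = 6*√755/5 (b = √(-2730 + 19086/5) = √(5436/5) = 6*√755/5 ≈ 32.973)
40326 + b = 40326 + 6*√755/5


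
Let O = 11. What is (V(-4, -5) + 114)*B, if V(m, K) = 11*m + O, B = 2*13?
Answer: 2106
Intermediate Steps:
B = 26
V(m, K) = 11 + 11*m (V(m, K) = 11*m + 11 = 11 + 11*m)
(V(-4, -5) + 114)*B = ((11 + 11*(-4)) + 114)*26 = ((11 - 44) + 114)*26 = (-33 + 114)*26 = 81*26 = 2106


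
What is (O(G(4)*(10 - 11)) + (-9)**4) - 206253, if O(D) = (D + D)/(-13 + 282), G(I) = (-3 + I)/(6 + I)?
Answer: -268585741/1345 ≈ -1.9969e+5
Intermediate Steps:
G(I) = (-3 + I)/(6 + I)
O(D) = 2*D/269 (O(D) = (2*D)/269 = (2*D)*(1/269) = 2*D/269)
(O(G(4)*(10 - 11)) + (-9)**4) - 206253 = (2*(((-3 + 4)/(6 + 4))*(10 - 11))/269 + (-9)**4) - 206253 = (2*((1/10)*(-1))/269 + 6561) - 206253 = ((2/269)*(-1/10) + 6561) - 206253 = (-1/1345 + 6561) - 206253 = 8824544/1345 - 206253 = -268585741/1345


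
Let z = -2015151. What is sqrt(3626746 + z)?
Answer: sqrt(1611595) ≈ 1269.5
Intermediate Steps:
sqrt(3626746 + z) = sqrt(3626746 - 2015151) = sqrt(1611595)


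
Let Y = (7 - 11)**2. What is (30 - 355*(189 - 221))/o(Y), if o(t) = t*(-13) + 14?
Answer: -5695/97 ≈ -58.711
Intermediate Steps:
Y = 16 (Y = (-4)**2 = 16)
o(t) = 14 - 13*t (o(t) = -13*t + 14 = 14 - 13*t)
(30 - 355*(189 - 221))/o(Y) = (30 - 355*(189 - 221))/(14 - 13*16) = (30 - 355*(-32))/(14 - 208) = (30 + 11360)/(-194) = 11390*(-1/194) = -5695/97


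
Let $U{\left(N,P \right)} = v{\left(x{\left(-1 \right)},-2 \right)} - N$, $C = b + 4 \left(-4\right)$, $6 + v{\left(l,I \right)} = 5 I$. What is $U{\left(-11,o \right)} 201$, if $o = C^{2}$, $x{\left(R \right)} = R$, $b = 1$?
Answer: $-1005$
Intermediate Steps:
$v{\left(l,I \right)} = -6 + 5 I$
$C = -15$ ($C = 1 + 4 \left(-4\right) = 1 - 16 = -15$)
$o = 225$ ($o = \left(-15\right)^{2} = 225$)
$U{\left(N,P \right)} = -16 - N$ ($U{\left(N,P \right)} = \left(-6 + 5 \left(-2\right)\right) - N = \left(-6 - 10\right) - N = -16 - N$)
$U{\left(-11,o \right)} 201 = \left(-16 - -11\right) 201 = \left(-16 + 11\right) 201 = \left(-5\right) 201 = -1005$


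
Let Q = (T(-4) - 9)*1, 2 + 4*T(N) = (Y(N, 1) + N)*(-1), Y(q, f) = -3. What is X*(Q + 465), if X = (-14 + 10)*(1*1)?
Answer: -1829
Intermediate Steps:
X = -4 (X = -4*1 = -4)
T(N) = 1/4 - N/4 (T(N) = -1/2 + ((-3 + N)*(-1))/4 = -1/2 + (3 - N)/4 = -1/2 + (3/4 - N/4) = 1/4 - N/4)
Q = -31/4 (Q = ((1/4 - 1/4*(-4)) - 9)*1 = ((1/4 + 1) - 9)*1 = (5/4 - 9)*1 = -31/4*1 = -31/4 ≈ -7.7500)
X*(Q + 465) = -4*(-31/4 + 465) = -4*1829/4 = -1829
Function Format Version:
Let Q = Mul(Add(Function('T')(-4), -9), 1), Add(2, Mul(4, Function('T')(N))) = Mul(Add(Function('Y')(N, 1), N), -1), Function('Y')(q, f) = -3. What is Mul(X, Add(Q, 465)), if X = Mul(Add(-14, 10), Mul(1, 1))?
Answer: -1829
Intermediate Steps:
X = -4 (X = Mul(-4, 1) = -4)
Function('T')(N) = Add(Rational(1, 4), Mul(Rational(-1, 4), N)) (Function('T')(N) = Add(Rational(-1, 2), Mul(Rational(1, 4), Mul(Add(-3, N), -1))) = Add(Rational(-1, 2), Mul(Rational(1, 4), Add(3, Mul(-1, N)))) = Add(Rational(-1, 2), Add(Rational(3, 4), Mul(Rational(-1, 4), N))) = Add(Rational(1, 4), Mul(Rational(-1, 4), N)))
Q = Rational(-31, 4) (Q = Mul(Add(Add(Rational(1, 4), Mul(Rational(-1, 4), -4)), -9), 1) = Mul(Add(Add(Rational(1, 4), 1), -9), 1) = Mul(Add(Rational(5, 4), -9), 1) = Mul(Rational(-31, 4), 1) = Rational(-31, 4) ≈ -7.7500)
Mul(X, Add(Q, 465)) = Mul(-4, Add(Rational(-31, 4), 465)) = Mul(-4, Rational(1829, 4)) = -1829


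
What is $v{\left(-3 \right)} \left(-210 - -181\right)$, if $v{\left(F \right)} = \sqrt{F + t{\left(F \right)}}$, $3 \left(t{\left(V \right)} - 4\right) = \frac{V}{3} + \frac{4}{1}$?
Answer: $- 29 \sqrt{2} \approx -41.012$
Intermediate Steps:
$t{\left(V \right)} = \frac{16}{3} + \frac{V}{9}$ ($t{\left(V \right)} = 4 + \frac{\frac{V}{3} + \frac{4}{1}}{3} = 4 + \frac{V \frac{1}{3} + 4 \cdot 1}{3} = 4 + \frac{\frac{V}{3} + 4}{3} = 4 + \frac{4 + \frac{V}{3}}{3} = 4 + \left(\frac{4}{3} + \frac{V}{9}\right) = \frac{16}{3} + \frac{V}{9}$)
$v{\left(F \right)} = \sqrt{\frac{16}{3} + \frac{10 F}{9}}$ ($v{\left(F \right)} = \sqrt{F + \left(\frac{16}{3} + \frac{F}{9}\right)} = \sqrt{\frac{16}{3} + \frac{10 F}{9}}$)
$v{\left(-3 \right)} \left(-210 - -181\right) = \frac{\sqrt{48 + 10 \left(-3\right)}}{3} \left(-210 - -181\right) = \frac{\sqrt{48 - 30}}{3} \left(-210 + 181\right) = \frac{\sqrt{18}}{3} \left(-29\right) = \frac{3 \sqrt{2}}{3} \left(-29\right) = \sqrt{2} \left(-29\right) = - 29 \sqrt{2}$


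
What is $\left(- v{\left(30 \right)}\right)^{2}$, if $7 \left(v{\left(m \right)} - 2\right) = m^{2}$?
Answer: $\frac{835396}{49} \approx 17049.0$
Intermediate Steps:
$v{\left(m \right)} = 2 + \frac{m^{2}}{7}$
$\left(- v{\left(30 \right)}\right)^{2} = \left(- (2 + \frac{30^{2}}{7})\right)^{2} = \left(- (2 + \frac{1}{7} \cdot 900)\right)^{2} = \left(- (2 + \frac{900}{7})\right)^{2} = \left(\left(-1\right) \frac{914}{7}\right)^{2} = \left(- \frac{914}{7}\right)^{2} = \frac{835396}{49}$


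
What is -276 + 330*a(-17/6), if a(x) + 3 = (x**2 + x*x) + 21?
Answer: 32887/3 ≈ 10962.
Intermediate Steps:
a(x) = 18 + 2*x**2 (a(x) = -3 + ((x**2 + x*x) + 21) = -3 + ((x**2 + x**2) + 21) = -3 + (2*x**2 + 21) = -3 + (21 + 2*x**2) = 18 + 2*x**2)
-276 + 330*a(-17/6) = -276 + 330*(18 + 2*(-17/6)**2) = -276 + 330*(18 + 2*(289/36)) = -276 + 330*(18 + 289/18) = -276 + 330*(613/18) = -276 + 33715/3 = 32887/3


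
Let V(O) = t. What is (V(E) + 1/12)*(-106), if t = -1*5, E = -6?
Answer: 3127/6 ≈ 521.17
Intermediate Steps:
t = -5
V(O) = -5
(V(E) + 1/12)*(-106) = (-5 + 1/12)*(-106) = -59/12*(-106) = 3127/6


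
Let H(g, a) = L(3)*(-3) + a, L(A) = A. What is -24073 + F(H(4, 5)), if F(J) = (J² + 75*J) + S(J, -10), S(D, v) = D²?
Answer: -24341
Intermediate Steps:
H(g, a) = -9 + a (H(g, a) = 3*(-3) + a = -9 + a)
F(J) = 2*J² + 75*J (F(J) = (J² + 75*J) + J² = 2*J² + 75*J)
-24073 + F(H(4, 5)) = -24073 + (-9 + 5)*(75 + 2*(-9 + 5)) = -24073 - 4*(75 + 2*(-4)) = -24073 - 4*(75 - 8) = -24073 - 4*67 = -24073 - 268 = -24341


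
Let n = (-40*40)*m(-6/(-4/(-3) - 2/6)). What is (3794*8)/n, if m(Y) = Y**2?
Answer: -1897/3600 ≈ -0.52694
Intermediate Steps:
n = -57600 (n = (-40*40)*(-6/(-4/(-3) - 2/6))**2 = -1600*36/(-4*(-1/3) - 2*1/6)**2 = -1600*36/(4/3 - 1/3)**2 = -1600*(-6/1)**2 = -1600*(-6*1)**2 = -1600*(-6)**2 = -1600*36 = -57600)
(3794*8)/n = (3794*8)/(-57600) = 30352*(-1/57600) = -1897/3600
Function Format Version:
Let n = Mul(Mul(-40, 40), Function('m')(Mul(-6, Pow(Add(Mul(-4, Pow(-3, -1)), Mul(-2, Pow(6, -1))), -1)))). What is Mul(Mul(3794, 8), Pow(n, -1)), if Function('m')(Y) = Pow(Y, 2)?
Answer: Rational(-1897, 3600) ≈ -0.52694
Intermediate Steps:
n = -57600 (n = Mul(Mul(-40, 40), Pow(Mul(-6, Pow(Add(Mul(-4, Pow(-3, -1)), Mul(-2, Pow(6, -1))), -1)), 2)) = Mul(-1600, Pow(Mul(-6, Pow(Add(Mul(-4, Rational(-1, 3)), Mul(-2, Rational(1, 6))), -1)), 2)) = Mul(-1600, Pow(Mul(-6, Pow(Add(Rational(4, 3), Rational(-1, 3)), -1)), 2)) = Mul(-1600, Pow(Mul(-6, Pow(1, -1)), 2)) = Mul(-1600, Pow(Mul(-6, 1), 2)) = Mul(-1600, Pow(-6, 2)) = Mul(-1600, 36) = -57600)
Mul(Mul(3794, 8), Pow(n, -1)) = Mul(Mul(3794, 8), Pow(-57600, -1)) = Mul(30352, Rational(-1, 57600)) = Rational(-1897, 3600)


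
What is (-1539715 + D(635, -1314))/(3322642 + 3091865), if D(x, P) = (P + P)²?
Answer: 487879/583137 ≈ 0.83665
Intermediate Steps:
D(x, P) = 4*P² (D(x, P) = (2*P)² = 4*P²)
(-1539715 + D(635, -1314))/(3322642 + 3091865) = (-1539715 + 4*(-1314)²)/(3322642 + 3091865) = (-1539715 + 4*1726596)/6414507 = (-1539715 + 6906384)*(1/6414507) = 5366669*(1/6414507) = 487879/583137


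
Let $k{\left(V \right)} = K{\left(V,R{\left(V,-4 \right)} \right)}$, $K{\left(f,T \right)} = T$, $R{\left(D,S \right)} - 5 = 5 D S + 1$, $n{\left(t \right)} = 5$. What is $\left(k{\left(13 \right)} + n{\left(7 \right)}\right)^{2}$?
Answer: $62001$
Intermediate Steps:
$R{\left(D,S \right)} = 6 + 5 D S$ ($R{\left(D,S \right)} = 5 + \left(5 D S + 1\right) = 5 + \left(1 + 5 D S\right) = 6 + 5 D S$)
$k{\left(V \right)} = 6 - 20 V$ ($k{\left(V \right)} = 6 + 5 V \left(-4\right) = 6 - 20 V$)
$\left(k{\left(13 \right)} + n{\left(7 \right)}\right)^{2} = \left(\left(6 - 260\right) + 5\right)^{2} = \left(-254 + 5\right)^{2} = \left(-249\right)^{2} = 62001$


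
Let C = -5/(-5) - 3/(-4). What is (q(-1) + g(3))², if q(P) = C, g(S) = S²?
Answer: 1849/16 ≈ 115.56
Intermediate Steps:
C = 7/4 (C = -5*(-⅕) - 3*(-¼) = 1 + ¾ = 7/4 ≈ 1.7500)
q(P) = 7/4
(q(-1) + g(3))² = (7/4 + 3²)² = (7/4 + 9)² = (43/4)² = 1849/16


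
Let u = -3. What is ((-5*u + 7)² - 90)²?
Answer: 155236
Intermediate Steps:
((-5*u + 7)² - 90)² = ((-5*(-3) + 7)² - 90)² = ((15 + 7)² - 90)² = (22² - 90)² = (484 - 90)² = 394² = 155236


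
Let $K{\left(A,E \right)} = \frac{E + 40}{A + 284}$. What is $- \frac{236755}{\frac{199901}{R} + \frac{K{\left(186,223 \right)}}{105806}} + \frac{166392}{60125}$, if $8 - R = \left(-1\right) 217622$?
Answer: $- \frac{15405524966941001022908}{59769649727103875} \approx -2.5775 \cdot 10^{5}$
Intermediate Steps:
$R = 217630$ ($R = 8 - \left(-1\right) 217622 = 8 - -217622 = 8 + 217622 = 217630$)
$K{\left(A,E \right)} = \frac{40 + E}{284 + A}$
$- \frac{236755}{\frac{199901}{R} + \frac{K{\left(186,223 \right)}}{105806}} + \frac{166392}{60125} = - \frac{236755}{\frac{199901}{217630} + \frac{\frac{1}{284 + 186} \left(40 + 223\right)}{105806}} + \frac{166392}{60125} = - \frac{236755}{199901 \cdot \frac{1}{217630} + \frac{1}{470} \cdot 263 \cdot \frac{1}{105806}} + 166392 \cdot \frac{1}{60125} = - \frac{236755}{\frac{199901}{217630} + \frac{1}{470} \cdot 263 \cdot \frac{1}{105806}} + \frac{166392}{60125} = - \frac{236755}{\frac{199901}{217630} + \frac{263}{470} \cdot \frac{1}{105806}} + \frac{166392}{60125} = - \frac{236755}{\frac{199901}{217630} + \frac{263}{49728820}} + \frac{166392}{60125} = - \frac{236755}{\frac{994089808351}{1082248309660}} + \frac{166392}{60125} = \left(-236755\right) \frac{1082248309660}{994089808351} + \frac{166392}{60125} = - \frac{256227698553553300}{994089808351} + \frac{166392}{60125} = - \frac{15405524966941001022908}{59769649727103875}$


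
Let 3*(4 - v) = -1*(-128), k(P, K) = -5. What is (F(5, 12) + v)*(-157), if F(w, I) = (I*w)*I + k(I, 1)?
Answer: -318553/3 ≈ -1.0618e+5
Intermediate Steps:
v = -116/3 (v = 4 - (-1)*(-128)/3 = 4 - ⅓*128 = 4 - 128/3 = -116/3 ≈ -38.667)
F(w, I) = -5 + w*I² (F(w, I) = (I*w)*I - 5 = w*I² - 5 = -5 + w*I²)
(F(5, 12) + v)*(-157) = ((-5 + 5*12²) - 116/3)*(-157) = ((-5 + 5*144) - 116/3)*(-157) = ((-5 + 720) - 116/3)*(-157) = (715 - 116/3)*(-157) = (2029/3)*(-157) = -318553/3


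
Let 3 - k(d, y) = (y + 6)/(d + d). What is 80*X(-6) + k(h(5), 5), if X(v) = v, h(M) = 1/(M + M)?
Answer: -532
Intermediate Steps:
h(M) = 1/(2*M)
k(d, y) = 3 - (6 + y)/(2*d) (k(d, y) = 3 - (y + 6)/(d + d) = 3 - (6 + y)/(2*d))
80*X(-6) + k(h(5), 5) = 80*(-6) + (-6 - 1*5 + 6*((1/2)/5))/(2*(((1/2)/5))) = -480 + (-6 - 5 + 6*((1/2)*(1/5)))/(2*(((1/2)*(1/5)))) = -480 + (-6 - 5 + 6*(1/10))/(2*(1/10)) = -480 + (1/2)*10*(-6 - 5 + 3/5) = -480 + (1/2)*10*(-52/5) = -480 - 52 = -532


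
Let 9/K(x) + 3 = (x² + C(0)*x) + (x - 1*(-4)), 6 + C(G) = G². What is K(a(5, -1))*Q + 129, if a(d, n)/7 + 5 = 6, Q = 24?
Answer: 717/5 ≈ 143.40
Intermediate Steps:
C(G) = -6 + G²
a(d, n) = 7 (a(d, n) = -35 + 7*6 = -35 + 42 = 7)
K(x) = 9/(1 + x² - 5*x) (K(x) = 9/(-3 + ((x² + (-6 + 0²)*x) + (x - 1*(-4)))) = 9/(-3 + ((x² + (-6 + 0)*x) + (x + 4))) = 9/(-3 + ((x² - 6*x) + (4 + x))) = 9/(-3 + (4 + x² - 5*x)) = 9/(1 + x² - 5*x))
K(a(5, -1))*Q + 129 = (9/(1 + 7² - 5*7))*24 + 129 = (9/(1 + 49 - 35))*24 + 129 = (9/15)*24 + 129 = (9*(1/15))*24 + 129 = (⅗)*24 + 129 = 72/5 + 129 = 717/5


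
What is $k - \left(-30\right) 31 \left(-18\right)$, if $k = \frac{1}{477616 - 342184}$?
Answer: $- \frac{2267131679}{135432} \approx -16740.0$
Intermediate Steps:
$k = \frac{1}{135432} \approx 7.3838 \cdot 10^{-6}$
$k - \left(-30\right) 31 \left(-18\right) = \frac{1}{135432} - \left(-30\right) 31 \left(-18\right) = \frac{1}{135432} - \left(-930\right) \left(-18\right) = \frac{1}{135432} - 16740 = - \frac{2267131679}{135432}$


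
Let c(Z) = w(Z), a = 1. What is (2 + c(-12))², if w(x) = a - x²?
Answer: 19881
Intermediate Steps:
w(x) = 1 - x²
c(Z) = 1 - Z²
(2 + c(-12))² = (2 + (1 - 1*(-12)²))² = (2 + (1 - 1*144))² = (2 + (1 - 144))² = (2 - 143)² = (-141)² = 19881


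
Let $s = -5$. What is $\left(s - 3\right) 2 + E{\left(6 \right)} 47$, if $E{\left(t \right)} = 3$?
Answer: $125$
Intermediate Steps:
$\left(s - 3\right) 2 + E{\left(6 \right)} 47 = \left(-5 - 3\right) 2 + 3 \cdot 47 = \left(-8\right) 2 + 141 = -16 + 141 = 125$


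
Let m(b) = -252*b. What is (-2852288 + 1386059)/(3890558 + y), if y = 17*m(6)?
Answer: -1466229/3864854 ≈ -0.37937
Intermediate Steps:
y = -25704 (y = 17*(-252*6) = 17*(-1512) = -25704)
(-2852288 + 1386059)/(3890558 + y) = (-2852288 + 1386059)/(3890558 - 25704) = -1466229/3864854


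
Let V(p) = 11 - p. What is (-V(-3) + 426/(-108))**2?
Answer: 104329/324 ≈ 322.00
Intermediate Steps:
(-V(-3) + 426/(-108))**2 = (-(11 - 1*(-3)) + 426/(-108))**2 = (-(11 + 3) + 426*(-1/108))**2 = (-1*14 - 71/18)**2 = (-14 - 71/18)**2 = (-323/18)**2 = 104329/324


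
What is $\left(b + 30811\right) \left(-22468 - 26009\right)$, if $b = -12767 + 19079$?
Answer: $-1799611671$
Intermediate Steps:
$b = 6312$
$\left(b + 30811\right) \left(-22468 - 26009\right) = \left(6312 + 30811\right) \left(-22468 - 26009\right) = 37123 \left(-48477\right) = -1799611671$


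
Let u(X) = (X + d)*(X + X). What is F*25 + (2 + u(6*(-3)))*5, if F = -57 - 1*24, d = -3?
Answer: 1765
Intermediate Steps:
u(X) = 2*X*(-3 + X) (u(X) = (X - 3)*(X + X) = (-3 + X)*(2*X) = 2*X*(-3 + X))
F = -81 (F = -57 - 24 = -81)
F*25 + (2 + u(6*(-3)))*5 = -81*25 + (2 + 2*(6*(-3))*(-3 + 6*(-3)))*5 = -2025 + (2 + 2*(-18)*(-3 - 18))*5 = -2025 + (2 + 2*(-18)*(-21))*5 = -2025 + (2 + 756)*5 = -2025 + 758*5 = -2025 + 3790 = 1765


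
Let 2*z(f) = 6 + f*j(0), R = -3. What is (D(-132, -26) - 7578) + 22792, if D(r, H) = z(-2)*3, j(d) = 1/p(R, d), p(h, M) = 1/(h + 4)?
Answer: 15220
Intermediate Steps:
p(h, M) = 1/(4 + h)
j(d) = 1 (j(d) = 1/(1/(4 - 3)) = 1/(1/1) = 1/1 = 1)
z(f) = 3 + f/2 (z(f) = (6 + f*1)/2 = (6 + f)/2 = 3 + f/2)
D(r, H) = 6 (D(r, H) = (3 + (½)*(-2))*3 = (3 - 1)*3 = 2*3 = 6)
(D(-132, -26) - 7578) + 22792 = (6 - 7578) + 22792 = -7572 + 22792 = 15220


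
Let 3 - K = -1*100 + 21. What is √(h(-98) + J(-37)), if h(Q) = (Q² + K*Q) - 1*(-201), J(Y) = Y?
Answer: 2*√433 ≈ 41.617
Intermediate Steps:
K = 82 (K = 3 - (-1*100 + 21) = 3 - (-100 + 21) = 3 - 1*(-79) = 3 + 79 = 82)
h(Q) = 201 + Q² + 82*Q (h(Q) = (Q² + 82*Q) - 1*(-201) = (Q² + 82*Q) + 201 = 201 + Q² + 82*Q)
√(h(-98) + J(-37)) = √((201 + (-98)² + 82*(-98)) - 37) = √((201 + 9604 - 8036) - 37) = √(1769 - 37) = √1732 = 2*√433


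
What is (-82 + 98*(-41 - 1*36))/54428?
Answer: -1907/13607 ≈ -0.14015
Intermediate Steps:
(-82 + 98*(-41 - 1*36))/54428 = (-82 + 98*(-41 - 36))*(1/54428) = (-82 + 98*(-77))*(1/54428) = (-82 - 7546)*(1/54428) = -7628*1/54428 = -1907/13607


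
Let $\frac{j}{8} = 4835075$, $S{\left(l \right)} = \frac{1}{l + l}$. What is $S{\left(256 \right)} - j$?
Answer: $- \frac{19804467199}{512} \approx -3.8681 \cdot 10^{7}$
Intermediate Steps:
$S{\left(l \right)} = \frac{1}{2 l}$
$j = 38680600$ ($j = 8 \cdot 4835075 = 38680600$)
$S{\left(256 \right)} - j = \frac{1}{2 \cdot 256} - 38680600 = \frac{1}{2} \cdot \frac{1}{256} - 38680600 = \frac{1}{512} - 38680600 = - \frac{19804467199}{512}$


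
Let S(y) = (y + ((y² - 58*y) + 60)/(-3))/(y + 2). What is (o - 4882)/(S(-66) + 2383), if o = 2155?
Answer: -87264/77663 ≈ -1.1236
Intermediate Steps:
S(y) = (-20 - y²/3 + 61*y/3)/(2 + y) (S(y) = (y + (60 + y² - 58*y)*(-⅓))/(2 + y) = (y + (-20 - y²/3 + 58*y/3))/(2 + y) = (-20 - y²/3 + 61*y/3)/(2 + y))
(o - 4882)/(S(-66) + 2383) = (2155 - 4882)/((-60 - 1*(-66)² + 61*(-66))/(3*(2 - 66)) + 2383) = -2727/((⅓)*(-60 - 1*4356 - 4026)/(-64) + 2383) = -2727/((⅓)*(-1/64)*(-60 - 4356 - 4026) + 2383) = -2727/((⅓)*(-1/64)*(-8442) + 2383) = -2727/(1407/32 + 2383) = -2727/77663/32 = -2727*32/77663 = -87264/77663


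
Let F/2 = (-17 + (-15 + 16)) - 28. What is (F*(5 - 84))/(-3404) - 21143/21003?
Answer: -54495907/17873553 ≈ -3.0490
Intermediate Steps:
F = -88 (F = 2*((-17 + (-15 + 16)) - 28) = 2*((-17 + 1) - 28) = 2*(-16 - 28) = 2*(-44) = -88)
(F*(5 - 84))/(-3404) - 21143/21003 = -88*(5 - 84)/(-3404) - 21143/21003 = -88*(-79)*(-1/3404) - 21143*1/21003 = 6952*(-1/3404) - 21143/21003 = -1738/851 - 21143/21003 = -54495907/17873553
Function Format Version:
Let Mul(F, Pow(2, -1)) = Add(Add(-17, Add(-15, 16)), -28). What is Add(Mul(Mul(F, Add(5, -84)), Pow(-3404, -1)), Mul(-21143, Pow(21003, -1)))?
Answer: Rational(-54495907, 17873553) ≈ -3.0490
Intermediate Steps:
F = -88 (F = Mul(2, Add(Add(-17, Add(-15, 16)), -28)) = Mul(2, Add(Add(-17, 1), -28)) = Mul(2, Add(-16, -28)) = Mul(2, -44) = -88)
Add(Mul(Mul(F, Add(5, -84)), Pow(-3404, -1)), Mul(-21143, Pow(21003, -1))) = Add(Mul(Mul(-88, Add(5, -84)), Pow(-3404, -1)), Mul(-21143, Pow(21003, -1))) = Add(Mul(Mul(-88, -79), Rational(-1, 3404)), Mul(-21143, Rational(1, 21003))) = Add(Mul(6952, Rational(-1, 3404)), Rational(-21143, 21003)) = Add(Rational(-1738, 851), Rational(-21143, 21003)) = Rational(-54495907, 17873553)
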